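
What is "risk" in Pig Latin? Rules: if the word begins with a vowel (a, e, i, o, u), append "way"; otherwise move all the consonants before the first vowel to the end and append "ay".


Word: "risk"
Starts with consonant(s) → move to end, add 'ay'
Consonant cluster: "r"
Pig Latin = "iskray"


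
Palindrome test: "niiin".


Word: "niiin"
Reversed: "niiin"
Forward == Backward? niiin == niiin
Palindrome = Yes


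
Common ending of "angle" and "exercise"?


Word 1: "angle"
Word 2: "exercise"
Comparing from end:
  Pos -1: 'e' == 'e'
  Pos -2: 'l' != 's' (stop)
LCS = "e" (length 1)


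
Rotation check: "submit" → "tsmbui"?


Word: "submit", Candidate: "tsmbui"
Method: check if candidate is substring of word+word
"submitsubmit" contains "tsmbui"? No
Is rotation = No


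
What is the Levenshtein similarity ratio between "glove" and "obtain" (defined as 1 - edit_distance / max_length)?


Word 1: "glove" (length 5)
Word 2: "obtain" (length 6)
One optimal edit sequence:
  1. insert 'o'  (+1)
  2. substitute 'g' -> 'b'  (+1)
  3. substitute 'l' -> 't'  (+1)
  4. substitute 'o' -> 'a'  (+1)
  5. substitute 'v' -> 'i'  (+1)
  6. substitute 'e' -> 'n'  (+1)
Edit distance = 6
Max length = max(5, 6) = 6
Similarity = 1 - 6/6
= 0.0000


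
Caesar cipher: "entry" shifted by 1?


Word: "entry"
Shift: 1
Each letter → (letter + shift) mod 26:
  'e' (4) + 1 = 5 → 'f'
  'n' (13) + 1 = 14 → 'o'
  't' (19) + 1 = 20 → 'u'
  'r' (17) + 1 = 18 → 's'
  'y' (24) + 1 = 25 → 'z'
Result = "fousz"


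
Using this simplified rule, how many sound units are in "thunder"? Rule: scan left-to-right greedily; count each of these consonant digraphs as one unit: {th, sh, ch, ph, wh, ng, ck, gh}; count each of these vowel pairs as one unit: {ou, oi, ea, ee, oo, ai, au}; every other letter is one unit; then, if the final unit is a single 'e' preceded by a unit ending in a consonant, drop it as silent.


Word: "thunder" (7 letters)
Left-to-right scan:
  1. 'th' (digraph)
  2. 'u' (letter)
  3. 'n' (letter)
  4. 'd' (letter)
  5. 'e' (letter)
  6. 'r' (letter)
Units from scan: 6
Sound units = 6 units


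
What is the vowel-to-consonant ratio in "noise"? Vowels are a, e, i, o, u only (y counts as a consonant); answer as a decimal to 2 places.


Word: "noise"
Vowels (a,e,i,o,u): 3
Consonants: 2
Ratio = 3/2
= 1.50


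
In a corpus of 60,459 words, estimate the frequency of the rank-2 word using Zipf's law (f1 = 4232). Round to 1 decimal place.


Zipf's law: f(r) = f(1) / r
f(1) = 4232
f(2) = 4232 / 2
= 2116.0 occurrences


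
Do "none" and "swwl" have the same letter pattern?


Pattern of "none": [0, 1, 0, 2]
Pattern of "swwl": [0, 1, 1, 2]
Patterns do not match
Same pattern = No


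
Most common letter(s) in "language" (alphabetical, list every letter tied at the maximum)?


Word: "language"
Letter counts:
  'a': 2
  'e': 1
  'g': 2
  'l': 1
  'n': 1
  'u': 1
Maximum count = 2
Most frequent = 'a', 'g' (2 times each)


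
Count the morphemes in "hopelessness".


Word: "hopelessness"
Morphemes: hope / -less / -ness
Each morpheme carries meaning
= 3 morphemes


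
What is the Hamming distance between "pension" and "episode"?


Comparing character by character (same length = 7):
  Pos 0: 'p' vs 'e' !=
  Pos 1: 'e' vs 'p' !=
  Pos 2: 'n' vs 'i' !=
  Pos 3: 's' vs 's' =
  Pos 4: 'i' vs 'o' !=
  Pos 5: 'o' vs 'd' !=
  Pos 6: 'n' vs 'e' !=
Hamming distance = 6


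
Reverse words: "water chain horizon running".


Original: "water chain horizon running"
Words (1..n): water | chain | horizon | running
Reversed (n..1): running | horizon | chain | water
Result = "running horizon chain water"


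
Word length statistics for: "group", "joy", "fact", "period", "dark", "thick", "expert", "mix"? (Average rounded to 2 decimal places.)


Lengths: "group"=5, "joy"=3, "fact"=4, "period"=6, "dark"=4, "thick"=5, "expert"=6, "mix"=3
Sum = 36, Count = 8
Average = 36/8 = 4.50
= avg=4.50, min=3, max=6


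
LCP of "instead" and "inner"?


Word 1: "instead"
Word 2: "inner"
Comparing from start:
  Pos 0: 'i' == 'i'
  Pos 1: 'n' == 'n'
  Pos 2: 's' != 'n' (stop)
LCP = "in" (length 2)


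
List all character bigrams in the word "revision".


Word: "revision" (length 8)
Number of bigrams = 8 - 2 + 1 = 7
  Position 0: "re"
  Position 1: "ev"
  Position 2: "vi"
  Position 3: "is"
  Position 4: "si"
  Position 5: "io"
  Position 6: "on"
Bigrams = "re", "ev", "vi", "is", "si", "io", "on"


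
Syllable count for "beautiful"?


Word: "beautiful"
Syllable breakdown: beau | ti | ful
Counting: 3 parts
= 3 syllables


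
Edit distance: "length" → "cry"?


Word 1: "length" (length 6)
Word 2: "cry" (length 3)
One optimal edit sequence (insert/delete/substitute each cost 1):
  1. delete 'l'  (+1)
  2. delete 'e'  (+1)
  3. delete 'n'  (+1)
  4. substitute 'g' -> 'c'  (+1)
  5. substitute 't' -> 'r'  (+1)
  6. substitute 'h' -> 'y'  (+1)
Total edit operations: 6
Edit distance = 6


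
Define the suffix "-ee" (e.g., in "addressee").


Suffix: -ee
Example: addressee = address + -ee
Meaning = one who receives


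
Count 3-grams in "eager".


Word: "eager" (length 5)
Number of 3-grams = length - 3 + 1 = 5 - 3 + 1
= 3


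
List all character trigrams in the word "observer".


Word: "observer" (length 8)
Number of trigrams = 8 - 3 + 1 = 6
  Position 0: "obs"
  Position 1: "bse"
  Position 2: "ser"
  Position 3: "erv"
  Position 4: "rve"
  Position 5: "ver"
Trigrams = "obs", "bse", "ser", "erv", "rve", "ver"


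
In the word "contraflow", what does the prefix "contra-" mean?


Prefix: contra-
As in: contraflow -> contra- + flow
Meaning = against


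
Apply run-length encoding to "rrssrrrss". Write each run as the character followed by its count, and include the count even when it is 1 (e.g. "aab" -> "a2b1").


String: "rrssrrrss"
Scanning for consecutive runs:
  'r' x 2
  's' x 2
  'r' x 3
  's' x 2
RLE = "r2s2r3s2"


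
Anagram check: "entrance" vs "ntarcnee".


Word 1: "entrance" → sorted: aceennrt
Word 2: "ntarcnee" → sorted: aceennrt
Same letters? aceennrt == aceennrt
Anagram = Yes


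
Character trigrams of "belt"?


Word: "belt" (length 4)
Number of trigrams = 4 - 3 + 1 = 2
  Position 0: "bel"
  Position 1: "elt"
Trigrams = "bel", "elt"


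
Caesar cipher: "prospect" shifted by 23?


Word: "prospect"
Shift: 23
Each letter → (letter + shift) mod 26:
  'p' (15) + 23 = 12 → 'm'
  'r' (17) + 23 = 14 → 'o'
  'o' (14) + 23 = 11 → 'l'
  's' (18) + 23 = 15 → 'p'
  'p' (15) + 23 = 12 → 'm'
  'e' (4) + 23 = 1 → 'b'
  'c' (2) + 23 = 25 → 'z'
  't' (19) + 23 = 16 → 'q'
Result = "molpmbzq"


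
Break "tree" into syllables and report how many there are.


Word: "tree"
Syllable breakdown: tree
Counting: 1 part
= 1 syllable


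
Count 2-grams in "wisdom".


Word: "wisdom" (length 6)
Number of 2-grams = length - 2 + 1 = 6 - 2 + 1
= 5


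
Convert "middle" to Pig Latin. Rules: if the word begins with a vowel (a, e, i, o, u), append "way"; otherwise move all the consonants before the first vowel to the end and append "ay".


Word: "middle"
Starts with consonant(s) → move to end, add 'ay'
Consonant cluster: "m"
Pig Latin = "iddlemay"


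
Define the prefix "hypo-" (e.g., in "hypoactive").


Prefix: hypo-
Example: hypoactive (hypo- + active)
Meaning = under / below normal


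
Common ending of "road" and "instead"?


Word 1: "road"
Word 2: "instead"
Comparing from end:
  Pos -1: 'd' == 'd'
  Pos -2: 'a' == 'a'
  Pos -3: 'o' != 'e' (stop)
LCS = "ad" (length 2)


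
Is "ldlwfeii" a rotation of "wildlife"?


Word: "wildlife", Candidate: "ldlwfeii"
Method: check if candidate is substring of word+word
"wildlifewildlife" contains "ldlwfeii"? No
Is rotation = No


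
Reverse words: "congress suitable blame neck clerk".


Original: "congress suitable blame neck clerk"
Words (1..n): congress | suitable | blame | neck | clerk
Reversed (n..1): clerk | neck | blame | suitable | congress
Result = "clerk neck blame suitable congress"


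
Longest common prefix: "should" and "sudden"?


Word 1: "should"
Word 2: "sudden"
Comparing from start:
  Pos 0: 's' == 's'
  Pos 1: 'h' != 'u' (stop)
LCP = "s" (length 1)


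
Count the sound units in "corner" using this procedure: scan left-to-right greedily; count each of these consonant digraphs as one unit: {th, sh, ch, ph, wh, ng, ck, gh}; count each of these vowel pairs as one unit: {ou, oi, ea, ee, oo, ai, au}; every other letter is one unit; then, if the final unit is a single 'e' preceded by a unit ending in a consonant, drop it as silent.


Word: "corner" (6 letters)
Left-to-right scan:
  [1] 'c' (letter)
  [2] 'o' (letter)
  [3] 'r' (letter)
  [4] 'n' (letter)
  [5] 'e' (letter)
  [6] 'r' (letter)
Units from scan: 6
Sound units = 6 units


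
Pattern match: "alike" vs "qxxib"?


Pattern of "alike": [0, 1, 2, 3, 4]
Pattern of "qxxib": [0, 1, 1, 2, 3]
Patterns do not match
Same pattern = No


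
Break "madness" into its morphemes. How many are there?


Word: "madness"
Morphemes: mad + -ness
Each morpheme carries meaning
= 2 morphemes


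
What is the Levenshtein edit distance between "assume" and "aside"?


Word 1: "assume" (length 6)
Word 2: "aside" (length 5)
One optimal edit sequence (insert/delete/substitute each cost 1):
  1. keep 'a'
  2. delete 's'  (+1)
  3. keep 's'
  4. substitute 'u' -> 'i'  (+1)
  5. substitute 'm' -> 'd'  (+1)
  6. keep 'e'
Total edit operations: 3
Edit distance = 3


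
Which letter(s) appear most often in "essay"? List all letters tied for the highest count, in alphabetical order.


Word: "essay"
Letter counts:
  'a': 1
  'e': 1
  's': 2
  'y': 1
Maximum count = 2
Most frequent = 's' (2 times each)


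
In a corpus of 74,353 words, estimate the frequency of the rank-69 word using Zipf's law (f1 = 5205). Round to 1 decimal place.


Zipf's law: f(r) = f(1) / r
f(1) = 5205
f(69) = 5205 / 69
= 75.4 occurrences


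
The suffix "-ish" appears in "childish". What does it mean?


Suffix: -ish
Example: childish (child + -ish)
Meaning = somewhat / having the qualities of


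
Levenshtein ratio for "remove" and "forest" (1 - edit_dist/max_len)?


Word 1: "remove" (length 6)
Word 2: "forest" (length 6)
One optimal edit sequence:
  1. substitute 'r' -> 'f'  (+1)
  2. substitute 'e' -> 'o'  (+1)
  3. substitute 'm' -> 'r'  (+1)
  4. substitute 'o' -> 'e'  (+1)
  5. substitute 'v' -> 's'  (+1)
  6. substitute 'e' -> 't'  (+1)
Edit distance = 6
Max length = max(6, 6) = 6
Similarity = 1 - 6/6
= 0.0000


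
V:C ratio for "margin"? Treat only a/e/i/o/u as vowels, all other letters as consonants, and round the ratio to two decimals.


Word: "margin"
Vowels (a,e,i,o,u): 2
Consonants: 4
Ratio = 2/4
= 0.50


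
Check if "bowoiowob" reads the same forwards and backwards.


Word: "bowoiowob"
Reversed: "bowoiowob"
Forward == Backward? bowoiowob == bowoiowob
Palindrome = Yes


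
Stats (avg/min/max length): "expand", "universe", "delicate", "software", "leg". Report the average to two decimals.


Lengths: "expand"=6, "universe"=8, "delicate"=8, "software"=8, "leg"=3
Sum = 33, Count = 5
Average = 33/5 = 6.60
= avg=6.60, min=3, max=8


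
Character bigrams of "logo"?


Word: "logo" (length 4)
Number of bigrams = 4 - 2 + 1 = 3
  Position 0: "lo"
  Position 1: "og"
  Position 2: "go"
Bigrams = "lo", "og", "go"


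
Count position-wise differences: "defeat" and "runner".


Comparing character by character (same length = 6):
  Pos 0: 'd' vs 'r' !=
  Pos 1: 'e' vs 'u' !=
  Pos 2: 'f' vs 'n' !=
  Pos 3: 'e' vs 'n' !=
  Pos 4: 'a' vs 'e' !=
  Pos 5: 't' vs 'r' !=
Hamming distance = 6


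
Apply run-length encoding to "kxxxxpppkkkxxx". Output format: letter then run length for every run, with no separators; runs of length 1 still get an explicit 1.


String: "kxxxxpppkkkxxx"
Scanning for consecutive runs:
  'k' x 1
  'x' x 4
  'p' x 3
  'k' x 3
  'x' x 3
RLE = "k1x4p3k3x3"


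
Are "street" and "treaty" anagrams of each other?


Word 1: "street" → sorted: eerstt
Word 2: "treaty" → sorted: aertty
Same letters? eerstt != aertty
Anagram = No


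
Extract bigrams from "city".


Word: "city" (length 4)
Number of bigrams = 4 - 2 + 1 = 3
  Position 0: "ci"
  Position 1: "it"
  Position 2: "ty"
Bigrams = "ci", "it", "ty"


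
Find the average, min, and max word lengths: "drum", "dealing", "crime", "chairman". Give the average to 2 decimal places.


Lengths: "drum"=4, "dealing"=7, "crime"=5, "chairman"=8
Sum = 24, Count = 4
Average = 24/4 = 6.00
= avg=6.00, min=4, max=8


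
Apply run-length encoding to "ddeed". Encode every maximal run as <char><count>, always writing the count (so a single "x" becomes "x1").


String: "ddeed"
Scanning for consecutive runs:
  'd' x 2
  'e' x 2
  'd' x 1
RLE = "d2e2d1"


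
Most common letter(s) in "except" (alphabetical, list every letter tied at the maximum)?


Word: "except"
Letter counts:
  'c': 1
  'e': 2
  'p': 1
  't': 1
  'x': 1
Maximum count = 2
Most frequent = 'e' (2 times each)


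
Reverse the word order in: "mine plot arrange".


Original: "mine plot arrange"
Words (1..n): mine | plot | arrange
Reversed (n..1): arrange | plot | mine
Result = "arrange plot mine"


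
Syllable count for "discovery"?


Word: "discovery"
Syllable breakdown: dis / cov / er / y
Counting: 4 parts
= 4 syllables


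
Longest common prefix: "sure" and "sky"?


Word 1: "sure"
Word 2: "sky"
Comparing from start:
  Pos 0: 's' == 's'
  Pos 1: 'u' != 'k' (stop)
LCP = "s" (length 1)


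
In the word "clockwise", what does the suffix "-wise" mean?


Suffix: -wise
Example: clockwise = clock + -wise
Meaning = in the manner of


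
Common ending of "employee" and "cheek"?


Word 1: "employee"
Word 2: "cheek"
Comparing from end:
  Pos -1: 'e' != 'k' (stop)
LCS = "" (length 0)


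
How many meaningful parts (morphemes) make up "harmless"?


Word: "harmless"
Morphemes: harm | -less
Each morpheme carries meaning
= 2 morphemes


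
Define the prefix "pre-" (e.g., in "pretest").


Prefix: pre-
As in: pretest -> pre- + test
Meaning = before


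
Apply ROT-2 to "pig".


Word: "pig"
Shift: 2
Each letter → (letter + shift) mod 26:
  'p' (15) + 2 = 17 → 'r'
  'i' (8) + 2 = 10 → 'k'
  'g' (6) + 2 = 8 → 'i'
Result = "rki"


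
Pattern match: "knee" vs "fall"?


Pattern of "knee": [0, 1, 2, 2]
Pattern of "fall": [0, 1, 2, 2]
Patterns match
Same pattern = Yes


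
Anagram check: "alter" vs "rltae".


Word 1: "alter" → sorted: aelrt
Word 2: "rltae" → sorted: aelrt
Same letters? aelrt == aelrt
Anagram = Yes


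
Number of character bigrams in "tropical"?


Word: "tropical" (length 8)
Number of 2-grams = length - 2 + 1 = 8 - 2 + 1
= 7


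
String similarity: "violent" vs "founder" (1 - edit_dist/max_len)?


Word 1: "violent" (length 7)
Word 2: "founder" (length 7)
One optimal edit sequence:
  1. substitute 'v' -> 'f'  (+1)
  2. substitute 'i' -> 'o'  (+1)
  3. substitute 'o' -> 'u'  (+1)
  4. substitute 'l' -> 'n'  (+1)
  5. substitute 'e' -> 'd'  (+1)
  6. substitute 'n' -> 'e'  (+1)
  7. substitute 't' -> 'r'  (+1)
Edit distance = 7
Max length = max(7, 7) = 7
Similarity = 1 - 7/7
= 0.0000


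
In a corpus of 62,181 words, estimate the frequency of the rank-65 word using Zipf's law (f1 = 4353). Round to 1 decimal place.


Zipf's law: f(r) = f(1) / r
f(1) = 4353
f(65) = 4353 / 65
= 67.0 occurrences


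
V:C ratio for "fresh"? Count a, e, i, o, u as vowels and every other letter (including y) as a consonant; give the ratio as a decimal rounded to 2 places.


Word: "fresh"
Vowels (a,e,i,o,u): 1
Consonants: 4
Ratio = 1/4
= 0.25


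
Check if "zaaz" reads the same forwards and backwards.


Word: "zaaz"
Reversed: "zaaz"
Forward == Backward? zaaz == zaaz
Palindrome = Yes


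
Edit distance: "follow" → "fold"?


Word 1: "follow" (length 6)
Word 2: "fold" (length 4)
One optimal edit sequence (insert/delete/substitute each cost 1):
  1. keep 'f'
  2. keep 'o'
  3. delete 'l'  (+1)
  4. keep 'l'
  5. delete 'o'  (+1)
  6. substitute 'w' -> 'd'  (+1)
Total edit operations: 3
Edit distance = 3


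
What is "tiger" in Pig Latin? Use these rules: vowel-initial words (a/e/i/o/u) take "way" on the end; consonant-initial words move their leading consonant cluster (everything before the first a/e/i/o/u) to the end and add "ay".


Word: "tiger"
Starts with consonant(s) → move to end, add 'ay'
Consonant cluster: "t"
Pig Latin = "igertay"


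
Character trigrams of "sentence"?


Word: "sentence" (length 8)
Number of trigrams = 8 - 3 + 1 = 6
  Position 0: "sen"
  Position 1: "ent"
  Position 2: "nte"
  Position 3: "ten"
  Position 4: "enc"
  Position 5: "nce"
Trigrams = "sen", "ent", "nte", "ten", "enc", "nce"


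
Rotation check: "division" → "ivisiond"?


Word: "division", Candidate: "ivisiond"
Method: check if candidate is substring of word+word
"divisiondivision" contains "ivisiond"? Yes
Is rotation = Yes


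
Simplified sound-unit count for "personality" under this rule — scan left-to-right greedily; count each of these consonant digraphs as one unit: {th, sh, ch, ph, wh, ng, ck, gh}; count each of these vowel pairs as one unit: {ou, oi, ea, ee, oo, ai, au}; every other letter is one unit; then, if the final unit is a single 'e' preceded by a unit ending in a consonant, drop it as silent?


Word: "personality" (11 letters)
Left-to-right scan:
  1. 'p' (letter)
  2. 'e' (letter)
  3. 'r' (letter)
  4. 's' (letter)
  5. 'o' (letter)
  6. 'n' (letter)
  7. 'a' (letter)
  8. 'l' (letter)
  9. 'i' (letter)
  10. 't' (letter)
  11. 'y' (letter)
Units from scan: 11
Sound units = 11 units


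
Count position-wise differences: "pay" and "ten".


Comparing character by character (same length = 3):
  Pos 0: 'p' vs 't' !=
  Pos 1: 'a' vs 'e' !=
  Pos 2: 'y' vs 'n' !=
Hamming distance = 3


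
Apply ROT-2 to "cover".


Word: "cover"
Shift: 2
Each letter → (letter + shift) mod 26:
  'c' (2) + 2 = 4 → 'e'
  'o' (14) + 2 = 16 → 'q'
  'v' (21) + 2 = 23 → 'x'
  'e' (4) + 2 = 6 → 'g'
  'r' (17) + 2 = 19 → 't'
Result = "eqxgt"


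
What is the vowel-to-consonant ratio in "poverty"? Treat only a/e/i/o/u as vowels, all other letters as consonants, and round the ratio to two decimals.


Word: "poverty"
Vowels (a,e,i,o,u): 2
Consonants: 5
Ratio = 2/5
= 0.40


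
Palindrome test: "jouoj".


Word: "jouoj"
Reversed: "jouoj"
Forward == Backward? jouoj == jouoj
Palindrome = Yes


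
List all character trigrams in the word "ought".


Word: "ought" (length 5)
Number of trigrams = 5 - 3 + 1 = 3
  Position 0: "oug"
  Position 1: "ugh"
  Position 2: "ght"
Trigrams = "oug", "ugh", "ght"


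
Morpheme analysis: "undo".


Word: "undo"
Morphemes: un- + do
Each morpheme carries meaning
= 2 morphemes


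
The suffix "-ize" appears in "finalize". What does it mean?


Suffix: -ize
Example: finalize (final + -ize)
Meaning = to make


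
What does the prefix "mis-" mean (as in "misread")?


Prefix: mis-
Example: misread (mis- + read)
Meaning = wrongly


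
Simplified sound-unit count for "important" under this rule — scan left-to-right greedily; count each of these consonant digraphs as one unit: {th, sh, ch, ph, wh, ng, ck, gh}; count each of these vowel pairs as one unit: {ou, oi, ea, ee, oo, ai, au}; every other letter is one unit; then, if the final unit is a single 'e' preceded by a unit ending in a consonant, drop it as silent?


Word: "important" (9 letters)
Left-to-right scan:
  [1] 'i' (letter)
  [2] 'm' (letter)
  [3] 'p' (letter)
  [4] 'o' (letter)
  [5] 'r' (letter)
  [6] 't' (letter)
  [7] 'a' (letter)
  [8] 'n' (letter)
  [9] 't' (letter)
Units from scan: 9
Sound units = 9 units


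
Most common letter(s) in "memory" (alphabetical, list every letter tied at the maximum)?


Word: "memory"
Letter counts:
  'e': 1
  'm': 2
  'o': 1
  'r': 1
  'y': 1
Maximum count = 2
Most frequent = 'm' (2 times each)


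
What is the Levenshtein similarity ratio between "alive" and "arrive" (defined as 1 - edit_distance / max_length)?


Word 1: "alive" (length 5)
Word 2: "arrive" (length 6)
One optimal edit sequence:
  1. keep 'a'
  2. insert 'r'  (+1)
  3. substitute 'l' -> 'r'  (+1)
  4. keep 'i'
  5. keep 'v'
  6. keep 'e'
Edit distance = 2
Max length = max(5, 6) = 6
Similarity = 1 - 2/6
= 0.6667


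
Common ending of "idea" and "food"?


Word 1: "idea"
Word 2: "food"
Comparing from end:
  Pos -1: 'a' != 'd' (stop)
LCS = "" (length 0)


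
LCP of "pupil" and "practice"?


Word 1: "pupil"
Word 2: "practice"
Comparing from start:
  Pos 0: 'p' == 'p'
  Pos 1: 'u' != 'r' (stop)
LCP = "p" (length 1)


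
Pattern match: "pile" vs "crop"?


Pattern of "pile": [0, 1, 2, 3]
Pattern of "crop": [0, 1, 2, 3]
Patterns match
Same pattern = Yes


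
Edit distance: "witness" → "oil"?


Word 1: "witness" (length 7)
Word 2: "oil" (length 3)
One optimal edit sequence (insert/delete/substitute each cost 1):
  1. substitute 'w' -> 'o'  (+1)
  2. keep 'i'
  3. delete 't'  (+1)
  4. delete 'n'  (+1)
  5. delete 'e'  (+1)
  6. delete 's'  (+1)
  7. substitute 's' -> 'l'  (+1)
Total edit operations: 6
Edit distance = 6


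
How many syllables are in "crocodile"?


Word: "crocodile"
Syllable breakdown: croc-o-dile
Counting: 3 parts
= 3 syllables


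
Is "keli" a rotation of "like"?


Word: "like", Candidate: "keli"
Method: check if candidate is substring of word+word
"likelike" contains "keli"? Yes
Is rotation = Yes


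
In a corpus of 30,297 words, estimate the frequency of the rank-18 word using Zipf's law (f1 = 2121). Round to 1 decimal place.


Zipf's law: f(r) = f(1) / r
f(1) = 2121
f(18) = 2121 / 18
= 117.8 occurrences


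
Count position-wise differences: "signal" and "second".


Comparing character by character (same length = 6):
  Pos 0: 's' vs 's' =
  Pos 1: 'i' vs 'e' !=
  Pos 2: 'g' vs 'c' !=
  Pos 3: 'n' vs 'o' !=
  Pos 4: 'a' vs 'n' !=
  Pos 5: 'l' vs 'd' !=
Hamming distance = 5


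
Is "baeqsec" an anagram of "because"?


Word 1: "because" → sorted: abceesu
Word 2: "baeqsec" → sorted: abceeqs
Same letters? abceesu != abceeqs
Anagram = No


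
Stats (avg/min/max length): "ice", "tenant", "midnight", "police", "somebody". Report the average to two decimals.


Lengths: "ice"=3, "tenant"=6, "midnight"=8, "police"=6, "somebody"=8
Sum = 31, Count = 5
Average = 31/5 = 6.20
= avg=6.20, min=3, max=8


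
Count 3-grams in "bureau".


Word: "bureau" (length 6)
Number of 3-grams = length - 3 + 1 = 6 - 3 + 1
= 4


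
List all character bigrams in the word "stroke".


Word: "stroke" (length 6)
Number of bigrams = 6 - 2 + 1 = 5
  Position 0: "st"
  Position 1: "tr"
  Position 2: "ro"
  Position 3: "ok"
  Position 4: "ke"
Bigrams = "st", "tr", "ro", "ok", "ke"


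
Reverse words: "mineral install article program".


Original: "mineral install article program"
Words (1..n): mineral | install | article | program
Reversed (n..1): program | article | install | mineral
Result = "program article install mineral"


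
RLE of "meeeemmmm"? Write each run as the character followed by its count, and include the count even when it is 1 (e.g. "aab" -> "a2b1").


String: "meeeemmmm"
Scanning for consecutive runs:
  'm' x 1
  'e' x 4
  'm' x 4
RLE = "m1e4m4"


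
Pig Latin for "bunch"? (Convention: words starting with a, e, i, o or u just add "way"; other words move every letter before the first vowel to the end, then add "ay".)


Word: "bunch"
Starts with consonant(s) → move to end, add 'ay'
Consonant cluster: "b"
Pig Latin = "unchbay"


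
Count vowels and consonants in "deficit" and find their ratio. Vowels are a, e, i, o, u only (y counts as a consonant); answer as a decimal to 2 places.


Word: "deficit"
Vowels (a,e,i,o,u): 3
Consonants: 4
Ratio = 3/4
= 0.75


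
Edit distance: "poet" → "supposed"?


Word 1: "poet" (length 4)
Word 2: "supposed" (length 8)
One optimal edit sequence (insert/delete/substitute each cost 1):
  1. insert 's'  (+1)
  2. insert 'u'  (+1)
  3. insert 'p'  (+1)
  4. keep 'p'
  5. keep 'o'
  6. insert 's'  (+1)
  7. keep 'e'
  8. substitute 't' -> 'd'  (+1)
Total edit operations: 5
Edit distance = 5


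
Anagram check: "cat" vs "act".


Word 1: "cat" → sorted: act
Word 2: "act" → sorted: act
Same letters? act == act
Anagram = Yes


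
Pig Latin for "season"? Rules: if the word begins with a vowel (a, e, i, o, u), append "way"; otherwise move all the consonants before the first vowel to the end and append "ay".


Word: "season"
Starts with consonant(s) → move to end, add 'ay'
Consonant cluster: "s"
Pig Latin = "easonsay"


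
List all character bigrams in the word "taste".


Word: "taste" (length 5)
Number of bigrams = 5 - 2 + 1 = 4
  Position 0: "ta"
  Position 1: "as"
  Position 2: "st"
  Position 3: "te"
Bigrams = "ta", "as", "st", "te"


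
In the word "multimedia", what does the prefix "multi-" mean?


Prefix: multi-
Example: multimedia (multi- + media)
Meaning = many


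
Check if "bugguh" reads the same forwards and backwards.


Word: "bugguh"
Reversed: "huggub"
Forward == Backward? bugguh != huggub
Palindrome = No


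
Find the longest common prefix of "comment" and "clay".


Word 1: "comment"
Word 2: "clay"
Comparing from start:
  Pos 0: 'c' == 'c'
  Pos 1: 'o' != 'l' (stop)
LCP = "c" (length 1)


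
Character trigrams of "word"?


Word: "word" (length 4)
Number of trigrams = 4 - 3 + 1 = 2
  Position 0: "wor"
  Position 1: "ord"
Trigrams = "wor", "ord"


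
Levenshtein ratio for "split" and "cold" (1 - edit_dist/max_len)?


Word 1: "split" (length 5)
Word 2: "cold" (length 4)
One optimal edit sequence:
  1. substitute 's' -> 'c'  (+1)
  2. substitute 'p' -> 'o'  (+1)
  3. keep 'l'
  4. delete 'i'  (+1)
  5. substitute 't' -> 'd'  (+1)
Edit distance = 4
Max length = max(5, 4) = 5
Similarity = 1 - 4/5
= 0.2000


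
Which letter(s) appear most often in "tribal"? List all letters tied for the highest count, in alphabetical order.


Word: "tribal"
Letter counts:
  'a': 1
  'b': 1
  'i': 1
  'l': 1
  'r': 1
  't': 1
Maximum count = 1
Most frequent = 'a', 'b', 'i', 'l', 'r', 't' (1 time each)


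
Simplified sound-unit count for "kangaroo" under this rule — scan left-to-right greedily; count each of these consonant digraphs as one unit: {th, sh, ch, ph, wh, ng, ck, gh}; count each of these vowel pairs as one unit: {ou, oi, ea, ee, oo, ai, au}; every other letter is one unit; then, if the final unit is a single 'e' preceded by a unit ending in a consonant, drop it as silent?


Word: "kangaroo" (8 letters)
Left-to-right scan:
  1. 'k' (letter)
  2. 'a' (letter)
  3. 'ng' (digraph)
  4. 'a' (letter)
  5. 'r' (letter)
  6. 'oo' (vowel-pair)
Units from scan: 6
Sound units = 6 units


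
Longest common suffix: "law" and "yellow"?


Word 1: "law"
Word 2: "yellow"
Comparing from end:
  Pos -1: 'w' == 'w'
  Pos -2: 'a' != 'o' (stop)
LCS = "w" (length 1)


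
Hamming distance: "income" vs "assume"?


Comparing character by character (same length = 6):
  Pos 0: 'i' vs 'a' !=
  Pos 1: 'n' vs 's' !=
  Pos 2: 'c' vs 's' !=
  Pos 3: 'o' vs 'u' !=
  Pos 4: 'm' vs 'm' =
  Pos 5: 'e' vs 'e' =
Hamming distance = 4


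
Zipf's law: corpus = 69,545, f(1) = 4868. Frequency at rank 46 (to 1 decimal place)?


Zipf's law: f(r) = f(1) / r
f(1) = 4868
f(46) = 4868 / 46
= 105.8 occurrences


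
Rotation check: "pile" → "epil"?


Word: "pile", Candidate: "epil"
Method: check if candidate is substring of word+word
"pilepile" contains "epil"? Yes
Is rotation = Yes


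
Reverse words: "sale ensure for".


Original: "sale ensure for"
Words (1..n): sale | ensure | for
Reversed (n..1): for | ensure | sale
Result = "for ensure sale"


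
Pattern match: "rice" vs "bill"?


Pattern of "rice": [0, 1, 2, 3]
Pattern of "bill": [0, 1, 2, 2]
Patterns do not match
Same pattern = No


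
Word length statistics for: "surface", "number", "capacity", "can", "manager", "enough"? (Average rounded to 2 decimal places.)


Lengths: "surface"=7, "number"=6, "capacity"=8, "can"=3, "manager"=7, "enough"=6
Sum = 37, Count = 6
Average = 37/6 = 6.17
= avg=6.17, min=3, max=8


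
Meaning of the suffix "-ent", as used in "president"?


Suffix: -ent
Example: president = preside + -ent, with a spelling change
Meaning = one who / that which


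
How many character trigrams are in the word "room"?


Word: "room" (length 4)
Number of 3-grams = length - 3 + 1 = 4 - 3 + 1
= 2


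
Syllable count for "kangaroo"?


Word: "kangaroo"
Syllable breakdown: kan · ga · roo
Counting: 3 parts
= 3 syllables


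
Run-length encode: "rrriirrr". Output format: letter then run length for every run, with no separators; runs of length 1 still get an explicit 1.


String: "rrriirrr"
Scanning for consecutive runs:
  'r' x 3
  'i' x 2
  'r' x 3
RLE = "r3i2r3"


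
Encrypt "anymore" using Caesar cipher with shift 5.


Word: "anymore"
Shift: 5
Each letter → (letter + shift) mod 26:
  'a' (0) + 5 = 5 → 'f'
  'n' (13) + 5 = 18 → 's'
  'y' (24) + 5 = 3 → 'd'
  'm' (12) + 5 = 17 → 'r'
  'o' (14) + 5 = 19 → 't'
  'r' (17) + 5 = 22 → 'w'
  'e' (4) + 5 = 9 → 'j'
Result = "fsdrtwj"


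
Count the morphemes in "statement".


Word: "statement"
Morphemes: state / -ment
Each morpheme carries meaning
= 2 morphemes


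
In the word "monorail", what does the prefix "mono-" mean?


Prefix: mono-
As in: monorail -> mono- + rail
Meaning = one


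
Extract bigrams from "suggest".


Word: "suggest" (length 7)
Number of bigrams = 7 - 2 + 1 = 6
  Position 0: "su"
  Position 1: "ug"
  Position 2: "gg"
  Position 3: "ge"
  Position 4: "es"
  Position 5: "st"
Bigrams = "su", "ug", "gg", "ge", "es", "st"


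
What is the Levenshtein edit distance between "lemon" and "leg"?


Word 1: "lemon" (length 5)
Word 2: "leg" (length 3)
One optimal edit sequence (insert/delete/substitute each cost 1):
  1. keep 'l'
  2. keep 'e'
  3. delete 'm'  (+1)
  4. delete 'o'  (+1)
  5. substitute 'n' -> 'g'  (+1)
Total edit operations: 3
Edit distance = 3


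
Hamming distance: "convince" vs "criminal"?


Comparing character by character (same length = 8):
  Pos 0: 'c' vs 'c' =
  Pos 1: 'o' vs 'r' !=
  Pos 2: 'n' vs 'i' !=
  Pos 3: 'v' vs 'm' !=
  Pos 4: 'i' vs 'i' =
  Pos 5: 'n' vs 'n' =
  Pos 6: 'c' vs 'a' !=
  Pos 7: 'e' vs 'l' !=
Hamming distance = 5


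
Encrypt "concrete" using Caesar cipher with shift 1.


Word: "concrete"
Shift: 1
Each letter → (letter + shift) mod 26:
  'c' (2) + 1 = 3 → 'd'
  'o' (14) + 1 = 15 → 'p'
  'n' (13) + 1 = 14 → 'o'
  'c' (2) + 1 = 3 → 'd'
  'r' (17) + 1 = 18 → 's'
  'e' (4) + 1 = 5 → 'f'
  't' (19) + 1 = 20 → 'u'
  'e' (4) + 1 = 5 → 'f'
Result = "dpodsfuf"


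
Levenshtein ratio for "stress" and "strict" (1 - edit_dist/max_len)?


Word 1: "stress" (length 6)
Word 2: "strict" (length 6)
One optimal edit sequence:
  1. keep 's'
  2. keep 't'
  3. keep 'r'
  4. substitute 'e' -> 'i'  (+1)
  5. substitute 's' -> 'c'  (+1)
  6. substitute 's' -> 't'  (+1)
Edit distance = 3
Max length = max(6, 6) = 6
Similarity = 1 - 3/6
= 0.5000


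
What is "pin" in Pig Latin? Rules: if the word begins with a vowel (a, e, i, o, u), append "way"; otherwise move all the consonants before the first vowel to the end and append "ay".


Word: "pin"
Starts with consonant(s) → move to end, add 'ay'
Consonant cluster: "p"
Pig Latin = "inpay"


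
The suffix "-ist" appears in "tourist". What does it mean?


Suffix: -ist
Example: tourist = tour + -ist
Meaning = one who practices


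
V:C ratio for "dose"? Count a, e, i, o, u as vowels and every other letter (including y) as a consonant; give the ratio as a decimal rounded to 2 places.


Word: "dose"
Vowels (a,e,i,o,u): 2
Consonants: 2
Ratio = 2/2
= 1.00


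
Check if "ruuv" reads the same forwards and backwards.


Word: "ruuv"
Reversed: "vuur"
Forward == Backward? ruuv != vuur
Palindrome = No


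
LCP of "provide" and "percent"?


Word 1: "provide"
Word 2: "percent"
Comparing from start:
  Pos 0: 'p' == 'p'
  Pos 1: 'r' != 'e' (stop)
LCP = "p" (length 1)


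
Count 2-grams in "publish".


Word: "publish" (length 7)
Number of 2-grams = length - 2 + 1 = 7 - 2 + 1
= 6


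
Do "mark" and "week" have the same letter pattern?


Pattern of "mark": [0, 1, 2, 3]
Pattern of "week": [0, 1, 1, 2]
Patterns do not match
Same pattern = No


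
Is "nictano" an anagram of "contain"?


Word 1: "contain" → sorted: acinnot
Word 2: "nictano" → sorted: acinnot
Same letters? acinnot == acinnot
Anagram = Yes


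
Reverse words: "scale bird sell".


Original: "scale bird sell"
Words (1..n): scale | bird | sell
Reversed (n..1): sell | bird | scale
Result = "sell bird scale"


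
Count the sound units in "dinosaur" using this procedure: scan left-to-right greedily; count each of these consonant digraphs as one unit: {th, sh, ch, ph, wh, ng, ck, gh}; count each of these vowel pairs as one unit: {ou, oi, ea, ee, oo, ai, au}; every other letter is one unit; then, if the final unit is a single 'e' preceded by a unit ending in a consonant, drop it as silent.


Word: "dinosaur" (8 letters)
Left-to-right scan:
  (1) 'd' (letter)
  (2) 'i' (letter)
  (3) 'n' (letter)
  (4) 'o' (letter)
  (5) 's' (letter)
  (6) 'au' (vowel-pair)
  (7) 'r' (letter)
Units from scan: 7
Sound units = 7 units


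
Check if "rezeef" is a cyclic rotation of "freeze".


Word: "freeze", Candidate: "rezeef"
Method: check if candidate is substring of word+word
"freezefreeze" contains "rezeef"? No
Is rotation = No


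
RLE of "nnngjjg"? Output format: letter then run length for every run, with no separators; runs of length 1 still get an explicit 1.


String: "nnngjjg"
Scanning for consecutive runs:
  'n' x 3
  'g' x 1
  'j' x 2
  'g' x 1
RLE = "n3g1j2g1"


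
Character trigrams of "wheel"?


Word: "wheel" (length 5)
Number of trigrams = 5 - 3 + 1 = 3
  Position 0: "whe"
  Position 1: "hee"
  Position 2: "eel"
Trigrams = "whe", "hee", "eel"


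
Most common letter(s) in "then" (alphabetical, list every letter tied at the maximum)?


Word: "then"
Letter counts:
  'e': 1
  'h': 1
  'n': 1
  't': 1
Maximum count = 1
Most frequent = 'e', 'h', 'n', 't' (1 time each)


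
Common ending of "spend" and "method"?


Word 1: "spend"
Word 2: "method"
Comparing from end:
  Pos -1: 'd' == 'd'
  Pos -2: 'n' != 'o' (stop)
LCS = "d" (length 1)


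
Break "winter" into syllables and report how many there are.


Word: "winter"
Syllable breakdown: win · ter
Counting: 2 parts
= 2 syllables


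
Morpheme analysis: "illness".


Word: "illness"
Morphemes: ill + -ness
Each morpheme carries meaning
= 2 morphemes


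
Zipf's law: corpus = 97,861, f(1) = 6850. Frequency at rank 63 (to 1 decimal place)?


Zipf's law: f(r) = f(1) / r
f(1) = 6850
f(63) = 6850 / 63
= 108.7 occurrences


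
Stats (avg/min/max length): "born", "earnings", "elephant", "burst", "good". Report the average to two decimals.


Lengths: "born"=4, "earnings"=8, "elephant"=8, "burst"=5, "good"=4
Sum = 29, Count = 5
Average = 29/5 = 5.80
= avg=5.80, min=4, max=8


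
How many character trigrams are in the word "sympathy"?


Word: "sympathy" (length 8)
Number of 3-grams = length - 3 + 1 = 8 - 3 + 1
= 6


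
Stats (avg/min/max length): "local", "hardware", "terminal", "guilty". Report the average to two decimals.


Lengths: "local"=5, "hardware"=8, "terminal"=8, "guilty"=6
Sum = 27, Count = 4
Average = 27/4 = 6.75
= avg=6.75, min=5, max=8


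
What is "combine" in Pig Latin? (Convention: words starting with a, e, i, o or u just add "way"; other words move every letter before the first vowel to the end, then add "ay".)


Word: "combine"
Starts with consonant(s) → move to end, add 'ay'
Consonant cluster: "c"
Pig Latin = "ombinecay"


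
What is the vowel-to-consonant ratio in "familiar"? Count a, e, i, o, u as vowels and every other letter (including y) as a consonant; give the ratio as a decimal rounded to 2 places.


Word: "familiar"
Vowels (a,e,i,o,u): 4
Consonants: 4
Ratio = 4/4
= 1.00


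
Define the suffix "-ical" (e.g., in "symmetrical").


Suffix: -ical
As in: symmetrical -> symmetry + -ical, with a spelling change
Meaning = relating to


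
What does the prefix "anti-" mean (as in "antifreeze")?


Prefix: anti-
Example: antifreeze = anti- + freeze
Meaning = against


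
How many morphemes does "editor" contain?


Word: "editor"
Morphemes: edit | -or
Each morpheme carries meaning
= 2 morphemes


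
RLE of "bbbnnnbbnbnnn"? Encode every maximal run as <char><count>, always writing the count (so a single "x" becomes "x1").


String: "bbbnnnbbnbnnn"
Scanning for consecutive runs:
  'b' x 3
  'n' x 3
  'b' x 2
  'n' x 1
  'b' x 1
  'n' x 3
RLE = "b3n3b2n1b1n3"


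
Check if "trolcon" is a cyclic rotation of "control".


Word: "control", Candidate: "trolcon"
Method: check if candidate is substring of word+word
"controlcontrol" contains "trolcon"? Yes
Is rotation = Yes


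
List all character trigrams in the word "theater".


Word: "theater" (length 7)
Number of trigrams = 7 - 3 + 1 = 5
  Position 0: "the"
  Position 1: "hea"
  Position 2: "eat"
  Position 3: "ate"
  Position 4: "ter"
Trigrams = "the", "hea", "eat", "ate", "ter"


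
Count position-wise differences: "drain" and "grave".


Comparing character by character (same length = 5):
  Pos 0: 'd' vs 'g' !=
  Pos 1: 'r' vs 'r' =
  Pos 2: 'a' vs 'a' =
  Pos 3: 'i' vs 'v' !=
  Pos 4: 'n' vs 'e' !=
Hamming distance = 3


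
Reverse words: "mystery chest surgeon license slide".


Original: "mystery chest surgeon license slide"
Words (1..n): mystery | chest | surgeon | license | slide
Reversed (n..1): slide | license | surgeon | chest | mystery
Result = "slide license surgeon chest mystery"


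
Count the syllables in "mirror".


Word: "mirror"
Syllable breakdown: mir | ror
Counting: 2 parts
= 2 syllables


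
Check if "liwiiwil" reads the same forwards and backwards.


Word: "liwiiwil"
Reversed: "liwiiwil"
Forward == Backward? liwiiwil == liwiiwil
Palindrome = Yes


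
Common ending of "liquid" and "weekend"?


Word 1: "liquid"
Word 2: "weekend"
Comparing from end:
  Pos -1: 'd' == 'd'
  Pos -2: 'i' != 'n' (stop)
LCS = "d" (length 1)


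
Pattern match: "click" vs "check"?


Pattern of "click": [0, 1, 2, 0, 3]
Pattern of "check": [0, 1, 2, 0, 3]
Patterns match
Same pattern = Yes


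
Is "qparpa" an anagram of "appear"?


Word 1: "appear" → sorted: aaeppr
Word 2: "qparpa" → sorted: aappqr
Same letters? aaeppr != aappqr
Anagram = No


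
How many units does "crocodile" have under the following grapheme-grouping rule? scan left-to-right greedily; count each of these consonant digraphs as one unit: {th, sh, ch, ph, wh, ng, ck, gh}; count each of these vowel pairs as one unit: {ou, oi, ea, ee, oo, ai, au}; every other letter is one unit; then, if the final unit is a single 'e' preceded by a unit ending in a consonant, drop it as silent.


Word: "crocodile" (9 letters)
Left-to-right scan:
  (1) 'c' (letter)
  (2) 'r' (letter)
  (3) 'o' (letter)
  (4) 'c' (letter)
  (5) 'o' (letter)
  (6) 'd' (letter)
  (7) 'i' (letter)
  (8) 'l' (letter)
  (9) 'e' (letter)
Units from scan: 9
Final unit is 'e' after a consonant -> drop as silent (-1)
Sound units = 8 units


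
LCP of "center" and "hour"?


Word 1: "center"
Word 2: "hour"
Comparing from start:
  Pos 0: 'c' != 'h' (stop)
LCP = "" (length 0)


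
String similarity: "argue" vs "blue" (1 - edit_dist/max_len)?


Word 1: "argue" (length 5)
Word 2: "blue" (length 4)
One optimal edit sequence:
  1. delete 'a'  (+1)
  2. substitute 'r' -> 'b'  (+1)
  3. substitute 'g' -> 'l'  (+1)
  4. keep 'u'
  5. keep 'e'
Edit distance = 3
Max length = max(5, 4) = 5
Similarity = 1 - 3/5
= 0.4000
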